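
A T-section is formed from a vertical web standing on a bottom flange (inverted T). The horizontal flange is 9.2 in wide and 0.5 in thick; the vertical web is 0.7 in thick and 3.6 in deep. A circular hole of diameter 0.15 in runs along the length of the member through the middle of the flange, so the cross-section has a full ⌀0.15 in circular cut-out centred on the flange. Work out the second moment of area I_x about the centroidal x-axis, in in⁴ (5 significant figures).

I_x ≈ 9.6501 in⁴

Split into non-overlapping primitives; take the origin at the lower-left of the bounding box.
Flange: 9.2 × 0.5, A = 4.6 in², y = 0.25 in, Ī = 0.09583333 in⁴.
Web: 0.7 × 3.6, A = 2.52 in², y = 2.3 in, Ī = 2.7216 in⁴.
Hole (subtracted): ⌀0.15, A = 0.01767146 in², y = 0.25 in, Ī = 0.00002485049 in⁴.
Centroid: ȳ = ΣA·y / ΣA = 0.9773671 in.
Transfer each piece to the centroidal x-axis using Ī + A·d² with d = y − 0.9773671:
  flange: d = -0.7273671 in → contributes +2.529523 in⁴
  web: d = 1.322633 in → contributes +7.129982 in⁴
  hole: d = -0.7273671 in → contributes −0.009374163 in⁴
Total I = 9.65013 in⁴.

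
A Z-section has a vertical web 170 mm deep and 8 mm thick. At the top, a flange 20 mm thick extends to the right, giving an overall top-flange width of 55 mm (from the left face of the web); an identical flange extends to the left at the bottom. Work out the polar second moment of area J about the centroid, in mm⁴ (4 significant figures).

J ≈ 1.569 × 10⁷ mm⁴

Treat the section as a set of non-overlapping primitives; coordinates are from the bounding-box lower-left.
Web: 8 × 170, A = 1 360 mm², y = 85 mm, Ī = 3 275 333 mm⁴.
Top flange (beyond web): 47 × 20, A = 940 mm², y = 160 mm, Ī = 31333.3 mm⁴.
Bottom flange (beyond web): 47 × 20, A = 940 mm², y = 10 mm, Ī = 31333.3 mm⁴.
Centroid: ȳ = ΣA·y / ΣA = 85 mm.
Transfer each piece to the centroidal x-axis using Ī + A·d² with d = y − 85:
  web: d = 0 mm → contributes +3 275 333 mm⁴
  top flange (beyond web): d = 75 mm → contributes +5 318 833 mm⁴
  bottom flange (beyond web): d = -75 mm → contributes +5 318 833 mm⁴
Total I = 13 913 000 mm⁴.
For the y-axis: x̄ = 51 mm.
Repeating about the centroidal y-axis gives I_y = 1 775 080 mm⁴.
Polar second moment: J = I_x + I_y = 15 688 080 mm⁴.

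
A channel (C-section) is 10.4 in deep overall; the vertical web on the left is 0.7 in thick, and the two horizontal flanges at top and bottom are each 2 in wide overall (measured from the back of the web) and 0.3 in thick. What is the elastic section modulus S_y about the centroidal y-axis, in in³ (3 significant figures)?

S_y ≈ 0.716 in³

Decompose the section into non-overlapping parts with the origin at the bottom-left of its bounding rectangle.
Web: 0.7 × 10.4, A = 7.28 in², x = 0.35 in, Ī = 0.29727 in⁴.
Top flange (beyond web): 1.3 × 0.3, A = 0.39 in², x = 1.35 in, Ī = 0.054925 in⁴.
Bottom flange (beyond web): 1.3 × 0.3, A = 0.39 in², x = 1.35 in, Ī = 0.054925 in⁴.
Centroid: x̄ = ΣA·x / ΣA = 0.44677 in.
Transfer each piece to the centroidal y-axis using Ī + A·d² with d = x − 0.44677:
  web: d = -0.096774 in → contributes +0.36545 in⁴
  top flange (beyond web): d = 0.90323 in → contributes +0.37309 in⁴
  bottom flange (beyond web): d = 0.90323 in → contributes +0.37309 in⁴
Total I = 1.1116 in⁴.
Extreme fibre distance c = 1.5532 in; S = I/c = 0.71569 in³.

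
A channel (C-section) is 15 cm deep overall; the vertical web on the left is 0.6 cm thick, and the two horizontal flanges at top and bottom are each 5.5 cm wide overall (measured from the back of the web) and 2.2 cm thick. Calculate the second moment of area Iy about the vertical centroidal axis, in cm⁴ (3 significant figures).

Iy ≈ 91.4 cm⁴

Split into non-overlapping primitives; take the origin at the lower-left of the bounding box.
Web: 0.6 × 15, A = 9 cm², x = 0.3 cm, Ī = 0.27 cm⁴.
Top flange (beyond web): 4.9 × 2.2, A = 10.78 cm², x = 3.05 cm, Ī = 21.569 cm⁴.
Bottom flange (beyond web): 4.9 × 2.2, A = 10.78 cm², x = 3.05 cm, Ī = 21.569 cm⁴.
Centroid: x̄ = ΣA·x / ΣA = 2.2401 cm.
Transfer each piece to the vertical centroidal axis using Ī + A·d² with d = x − 2.2401:
  web: d = -1.9401 cm → contributes +34.147 cm⁴
  top flange (beyond web): d = 0.80988 cm → contributes +28.64 cm⁴
  bottom flange (beyond web): d = 0.80988 cm → contributes +28.64 cm⁴
Total I = 91.426 cm⁴.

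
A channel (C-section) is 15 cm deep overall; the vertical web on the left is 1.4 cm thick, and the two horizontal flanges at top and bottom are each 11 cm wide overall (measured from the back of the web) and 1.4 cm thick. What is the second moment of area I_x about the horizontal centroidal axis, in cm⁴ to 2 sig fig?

I_x ≈ 1600 cm⁴

Decompose the section into non-overlapping parts with the origin at the bottom-left of its bounding rectangle.
Web: 1.4 × 15, A = 21 cm², y = 7.5 cm, Ī = 393.8 cm⁴.
Top flange (beyond web): 9.6 × 1.4, A = 13.44 cm², y = 14.3 cm, Ī = 2.195 cm⁴.
Bottom flange (beyond web): 9.6 × 1.4, A = 13.44 cm², y = 0.7 cm, Ī = 2.195 cm⁴.
By symmetry the centroid is at mid-height, ȳ = 7.5 cm.
Transfer each piece to the horizontal centroidal axis using Ī + A·d² with d = y − 7.5:
  web: d = 0 cm → contributes +393.8 cm⁴
  top flange (beyond web): d = 6.8 cm → contributes +623.7 cm⁴
  bottom flange (beyond web): d = -6.8 cm → contributes +623.7 cm⁴
Total I = 1 641 cm⁴.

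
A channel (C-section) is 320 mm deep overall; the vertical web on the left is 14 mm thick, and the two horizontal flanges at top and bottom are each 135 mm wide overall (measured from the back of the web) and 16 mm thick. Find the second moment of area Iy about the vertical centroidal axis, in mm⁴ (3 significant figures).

Break the section into simple shapes (no overlaps), measuring from the bottom-left corner of the bounding box.
Web: 14 × 320, A = 4 480 mm², x = 7 mm, Ī = 73 173 mm⁴.
Top flange (beyond web): 121 × 16, A = 1 936 mm², x = 74.5 mm, Ī = 2 362 081 mm⁴.
Bottom flange (beyond web): 121 × 16, A = 1 936 mm², x = 74.5 mm, Ī = 2 362 081 mm⁴.
Centroid: x̄ = ΣA·x / ΣA = 38.293 mm.
Transfer each piece to the vertical centroidal axis using Ī + A·d² with d = x − 38.293:
  web: d = -31.293 mm → contributes +4 460 251 mm⁴
  top flange (beyond web): d = 36.207 mm → contributes +4 900 060 mm⁴
  bottom flange (beyond web): d = 36.207 mm → contributes +4 900 060 mm⁴
Total I = 14 260 370 mm⁴.

Iy ≈ 1.43 × 10⁷ mm⁴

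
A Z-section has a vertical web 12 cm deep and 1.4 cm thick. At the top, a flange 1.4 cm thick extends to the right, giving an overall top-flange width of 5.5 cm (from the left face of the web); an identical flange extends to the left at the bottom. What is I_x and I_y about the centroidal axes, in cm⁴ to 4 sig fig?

Treat the section as a set of non-overlapping primitives; coordinates are from the bounding-box lower-left.
Web: 1.4 × 12, A = 16.8 cm², y = 6 cm, Ī = 201.6 cm⁴.
Top flange (beyond web): 4.1 × 1.4, A = 5.74 cm², y = 11.3 cm, Ī = 0.937533 cm⁴.
Bottom flange (beyond web): 4.1 × 1.4, A = 5.74 cm², y = 0.7 cm, Ī = 0.937533 cm⁴.
Centroid: ȳ = ΣA·y / ΣA = 6 cm.
Transfer each piece to the centroidal x-axis using Ī + A·d² with d = y − 6:
  web: d = 0 cm → contributes +201.6 cm⁴
  top flange (beyond web): d = 5.3 cm → contributes +162.174 cm⁴
  bottom flange (beyond web): d = -5.3 cm → contributes +162.174 cm⁴
Total I = 525.948 cm⁴.
For the y-axis: x̄ = 4.8 cm.
Repeating about the centroidal y-axis gives I_y = 105.643 cm⁴.

I_x ≈ 525.9 cm⁴, I_y ≈ 105.6 cm⁴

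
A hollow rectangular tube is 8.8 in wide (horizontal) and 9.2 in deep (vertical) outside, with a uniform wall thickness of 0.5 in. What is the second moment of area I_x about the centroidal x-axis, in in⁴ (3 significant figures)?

I_x ≈ 213 in⁴

Treat the section as a set of non-overlapping primitives; coordinates are from the bounding-box lower-left.
Outer rectangle: 8.8 × 9.2, A = 80.96 in², y = 4.6 in, Ī = 571.04 in⁴.
Inner void (subtracted): 7.8 × 8.2, A = 63.96 in², y = 4.6 in, Ī = 358.39 in⁴.
By symmetry the centroid is at mid-height, ȳ = 4.6 in.
All pieces are centred on the centroidal x-axis, so I = ΣĪ (holes subtracted) = 212.65 in⁴.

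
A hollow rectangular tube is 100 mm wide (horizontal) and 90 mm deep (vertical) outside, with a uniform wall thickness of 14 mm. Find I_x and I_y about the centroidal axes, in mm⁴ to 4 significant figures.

I_x ≈ 4.645 × 10⁶ mm⁴, I_y ≈ 5.572 × 10⁶ mm⁴

Treat the section as a set of non-overlapping primitives; coordinates are from the bounding-box lower-left.
Outer rectangle: 100 × 90, A = 9 000 mm², y = 45 mm, Ī = 6 075 000 mm⁴.
Inner void (subtracted): 72 × 62, A = 4 464 mm², y = 45 mm, Ī = 1 429 968 mm⁴.
By symmetry the centroid is at mid-height, ȳ = 45 mm.
All pieces are centred on the centroidal x-axis, so I = ΣĪ (holes subtracted) = 4 645 032 mm⁴.
Repeating about the centroidal y-axis gives I_y = 5 571 552 mm⁴.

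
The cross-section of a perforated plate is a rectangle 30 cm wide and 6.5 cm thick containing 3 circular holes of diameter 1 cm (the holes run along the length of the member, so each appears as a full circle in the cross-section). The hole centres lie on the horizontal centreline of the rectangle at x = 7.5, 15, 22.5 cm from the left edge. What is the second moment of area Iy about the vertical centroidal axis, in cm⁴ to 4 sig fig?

Treat the section as a set of non-overlapping primitives; coordinates are from the bounding-box lower-left.
Plate: 30 × 6.5, A = 195 cm², x = 15 cm, Ī = 14 625 cm⁴.
Hole 1 (subtracted): ⌀1, A = 0.785398 cm², x = 7.5 cm, Ī = 0.0490874 cm⁴.
Hole 2 (subtracted): ⌀1, A = 0.785398 cm², x = 15 cm, Ī = 0.0490874 cm⁴.
Hole 3 (subtracted): ⌀1, A = 0.785398 cm², x = 22.5 cm, Ī = 0.0490874 cm⁴.
By symmetry the centroid is at mid-width, x̄ = 15 cm.
Transfer each piece to the vertical centroidal axis using Ī + A·d² with d = x − 15:
  plate: d = 0 cm → contributes +14 625 cm⁴
  hole 1: d = -7.5 cm → contributes −44.2277 cm⁴
  hole 2: d = 0 cm → contributes −0.0490874 cm⁴
  hole 3: d = 7.5 cm → contributes −44.2277 cm⁴
Total I = 14536.5 cm⁴.

Iy ≈ 1.454 × 10⁴ cm⁴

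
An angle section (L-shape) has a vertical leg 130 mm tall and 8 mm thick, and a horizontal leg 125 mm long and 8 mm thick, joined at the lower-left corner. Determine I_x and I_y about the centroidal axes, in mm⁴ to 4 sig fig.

Split into non-overlapping primitives; take the origin at the lower-left of the bounding box.
Vertical leg: 8 × 130, A = 1 040 mm², y = 65 mm, Ī = 1 464 667 mm⁴.
Horizontal leg (remainder): 117 × 8, A = 936 mm², y = 4 mm, Ī = 4 992 mm⁴.
Centroid: ȳ = ΣA·y / ΣA = 36.1053 mm.
Transfer each piece to the centroidal x-axis using Ī + A·d² with d = y − 36.1053:
  vertical leg: d = 28.8947 mm → contributes +2 332 969 mm⁴
  horizontal leg (remainder): d = -32.1053 mm → contributes +969 772 mm⁴
Total I = 3 302 741 mm⁴.
For the y-axis: x̄ = 33.6053 mm.
Repeating about the centroidal y-axis gives I_y = 2 997 631 mm⁴.

I_x ≈ 3.303 × 10⁶ mm⁴, I_y ≈ 2.998 × 10⁶ mm⁴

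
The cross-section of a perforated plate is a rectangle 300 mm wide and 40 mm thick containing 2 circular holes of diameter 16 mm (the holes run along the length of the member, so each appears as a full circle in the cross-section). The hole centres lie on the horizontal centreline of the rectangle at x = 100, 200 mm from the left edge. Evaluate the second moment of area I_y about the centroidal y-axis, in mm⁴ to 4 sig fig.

I_y ≈ 8.899 × 10⁷ mm⁴

Split into non-overlapping primitives; take the origin at the lower-left of the bounding box.
Plate: 300 × 40, A = 12 000 mm², x = 150 mm, Ī = 90 000 000 mm⁴.
Hole 1 (subtracted): ⌀16, A = 201.062 mm², x = 100 mm, Ī = 3216.99 mm⁴.
Hole 2 (subtracted): ⌀16, A = 201.062 mm², x = 200 mm, Ī = 3216.99 mm⁴.
By symmetry the centroid is at mid-width, x̄ = 150 mm.
Transfer each piece to the centroidal y-axis using Ī + A·d² with d = x − 150:
  plate: d = 0 mm → contributes +90 000 000 mm⁴
  hole 1: d = -50 mm → contributes −505 872 mm⁴
  hole 2: d = 50 mm → contributes −505 872 mm⁴
Total I = 88 988 256 mm⁴.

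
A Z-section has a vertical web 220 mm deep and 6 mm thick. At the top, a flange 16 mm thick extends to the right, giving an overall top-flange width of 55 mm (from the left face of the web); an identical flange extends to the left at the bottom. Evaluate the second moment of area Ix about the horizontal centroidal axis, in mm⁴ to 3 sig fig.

Ix ≈ 2.17 × 10⁷ mm⁴

Break the section into simple shapes (no overlaps), measuring from the bottom-left corner of the bounding box.
Web: 6 × 220, A = 1 320 mm², y = 110 mm, Ī = 5 324 000 mm⁴.
Top flange (beyond web): 49 × 16, A = 784 mm², y = 212 mm, Ī = 16 725 mm⁴.
Bottom flange (beyond web): 49 × 16, A = 784 mm², y = 8 mm, Ī = 16 725 mm⁴.
Centroid: ȳ = ΣA·y / ΣA = 110 mm.
Transfer each piece to the horizontal centroidal axis using Ī + A·d² with d = y − 110:
  web: d = 0 mm → contributes +5 324 000 mm⁴
  top flange (beyond web): d = 102 mm → contributes +8 173 461 mm⁴
  bottom flange (beyond web): d = -102 mm → contributes +8 173 461 mm⁴
Total I = 21 670 923 mm⁴.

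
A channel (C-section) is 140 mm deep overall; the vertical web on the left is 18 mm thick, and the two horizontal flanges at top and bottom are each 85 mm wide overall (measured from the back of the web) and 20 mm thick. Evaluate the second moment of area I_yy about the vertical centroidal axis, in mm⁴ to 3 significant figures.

Split into non-overlapping primitives; take the origin at the lower-left of the bounding box.
Web: 18 × 140, A = 2 520 mm², x = 9 mm, Ī = 68 040 mm⁴.
Top flange (beyond web): 67 × 20, A = 1 340 mm², x = 51.5 mm, Ī = 501 272 mm⁴.
Bottom flange (beyond web): 67 × 20, A = 1 340 mm², x = 51.5 mm, Ī = 501 272 mm⁴.
Centroid: x̄ = ΣA·x / ΣA = 30.904 mm.
Transfer each piece to the vertical centroidal axis using Ī + A·d² with d = x − 30.904:
  web: d = -21.904 mm → contributes +1 277 082 mm⁴
  top flange (beyond web): d = 20.596 mm → contributes +1 069 702 mm⁴
  bottom flange (beyond web): d = 20.596 mm → contributes +1 069 702 mm⁴
Total I = 3 416 485 mm⁴.

I_yy ≈ 3.42 × 10⁶ mm⁴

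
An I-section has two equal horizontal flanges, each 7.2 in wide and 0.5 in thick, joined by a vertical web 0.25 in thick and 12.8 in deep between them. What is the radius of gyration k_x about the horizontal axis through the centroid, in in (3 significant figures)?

k_x ≈ 5.90 in

Split into non-overlapping primitives; take the origin at the lower-left of the bounding box.
Bottom flange: 7.2 × 0.5, A = 3.6 in², y = 0.25 in, Ī = 0.075 in⁴.
Web: 0.25 × 12.8, A = 3.2 in², y = 6.9 in, Ī = 43.691 in⁴.
Top flange: 7.2 × 0.5, A = 3.6 in², y = 13.55 in, Ī = 0.075 in⁴.
By symmetry the centroid is at mid-height, ȳ = 6.9 in.
Transfer each piece to the horizontal axis through the centroid using Ī + A·d² with d = y − 6.9:
  bottom flange: d = -6.65 in → contributes +159.28 in⁴
  web: d = 0 in → contributes +43.691 in⁴
  top flange: d = 6.65 in → contributes +159.28 in⁴
Total I = 362.24 in⁴.
Radius of gyration: k = √(I/A) = √(362.24 / 10.4) = 5.9018 in.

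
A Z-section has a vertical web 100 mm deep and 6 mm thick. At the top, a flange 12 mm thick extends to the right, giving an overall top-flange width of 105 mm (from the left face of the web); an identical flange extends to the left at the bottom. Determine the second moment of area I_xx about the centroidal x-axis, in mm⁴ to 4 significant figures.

Break the section into simple shapes (no overlaps), measuring from the bottom-left corner of the bounding box.
Web: 6 × 100, A = 600 mm², y = 50 mm, Ī = 500 000 mm⁴.
Top flange (beyond web): 99 × 12, A = 1 188 mm², y = 94 mm, Ī = 14 256 mm⁴.
Bottom flange (beyond web): 99 × 12, A = 1 188 mm², y = 6 mm, Ī = 14 256 mm⁴.
Centroid: ȳ = ΣA·y / ΣA = 50 mm.
Transfer each piece to the centroidal x-axis using Ī + A·d² with d = y − 50:
  web: d = 0 mm → contributes +500 000 mm⁴
  top flange (beyond web): d = 44 mm → contributes +2 314 224 mm⁴
  bottom flange (beyond web): d = -44 mm → contributes +2 314 224 mm⁴
Total I = 5 128 448 mm⁴.

I_xx ≈ 5.128 × 10⁶ mm⁴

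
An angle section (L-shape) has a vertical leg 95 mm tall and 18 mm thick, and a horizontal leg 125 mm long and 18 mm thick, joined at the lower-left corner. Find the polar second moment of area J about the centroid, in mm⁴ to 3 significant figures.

J ≈ 8.10 × 10⁶ mm⁴

Decompose the section into non-overlapping parts with the origin at the bottom-left of its bounding rectangle.
Vertical leg: 18 × 95, A = 1 710 mm², y = 47.5 mm, Ī = 1 286 063 mm⁴.
Horizontal leg (remainder): 107 × 18, A = 1 926 mm², y = 9 mm, Ī = 52 002 mm⁴.
Centroid: ȳ = ΣA·y / ΣA = 27.106 mm.
Transfer each piece to the centroidal x-axis using Ī + A·d² with d = y − 27.106:
  vertical leg: d = 20.394 mm → contributes +1 997 247 mm⁴
  horizontal leg (remainder): d = -18.106 mm → contributes +683 428 mm⁴
Total I = 2 680 675 mm⁴.
For the y-axis: x̄ = 42.106 mm.
Repeating about the centroidal y-axis gives I_y = 5 421 985 mm⁴.
Polar second moment: J = I_x + I_y = 8 102 660 mm⁴.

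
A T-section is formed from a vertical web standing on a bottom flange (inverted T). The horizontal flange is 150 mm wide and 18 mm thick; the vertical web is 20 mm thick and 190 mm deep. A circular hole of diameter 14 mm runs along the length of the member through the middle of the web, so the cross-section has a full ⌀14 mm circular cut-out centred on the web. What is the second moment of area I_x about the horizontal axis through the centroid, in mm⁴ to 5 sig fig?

I_x ≈ 2.8281 × 10⁷ mm⁴

Treat the section as a set of non-overlapping primitives; coordinates are from the bounding-box lower-left.
Flange: 150 × 18, A = 2 700 mm², y = 9 mm, Ī = 72 900 mm⁴.
Web: 20 × 190, A = 3 800 mm², y = 113 mm, Ī = 11 431 667 mm⁴.
Hole (subtracted): ⌀14, A = 153.938 mm², y = 113 mm, Ī = 1885.741 mm⁴.
Centroid: ȳ = ΣA·y / ΣA = 68.75209 mm.
Transfer each piece to the horizontal axis through the centroid using Ī + A·d² with d = y − 68.75209:
  flange: d = -59.75209 mm → contributes +9 712 742 mm⁴
  web: d = 44.24791 mm → contributes +18 871 602 mm⁴
  hole: d = 44.24791 mm → contributes −303277.6 mm⁴
Total I = 28 281 067 mm⁴.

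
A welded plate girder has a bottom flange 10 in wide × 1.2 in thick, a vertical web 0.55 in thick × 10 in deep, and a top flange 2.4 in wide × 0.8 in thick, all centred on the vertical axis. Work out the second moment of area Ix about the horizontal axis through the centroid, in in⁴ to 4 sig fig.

Ix ≈ 313.4 in⁴

Treat the section as a set of non-overlapping primitives; coordinates are from the bounding-box lower-left.
Bottom plate: 10 × 1.2, A = 12 in², y = 0.6 in, Ī = 1.44 in⁴.
Web plate: 0.55 × 10, A = 5.5 in², y = 6.2 in, Ī = 45.8333 in⁴.
Top plate: 2.4 × 0.8, A = 1.92 in², y = 11.6 in, Ī = 0.1024 in⁴.
Centroid: ȳ = ΣA·y / ΣA = 3.27353 in.
Transfer each piece to the horizontal axis through the centroid using Ī + A·d² with d = y − 3.27353:
  bottom plate: d = -2.67353 in → contributes +87.2133 in⁴
  web plate: d = 2.92647 in → contributes +92.9365 in⁴
  top plate: d = 8.32647 in → contributes +133.216 in⁴
Total I = 313.366 in⁴.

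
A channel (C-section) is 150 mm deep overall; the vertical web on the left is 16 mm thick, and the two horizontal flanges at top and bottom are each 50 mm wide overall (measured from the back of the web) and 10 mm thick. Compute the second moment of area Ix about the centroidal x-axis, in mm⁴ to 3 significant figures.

Ix ≈ 7.84 × 10⁶ mm⁴

Decompose the section into non-overlapping parts with the origin at the bottom-left of its bounding rectangle.
Web: 16 × 150, A = 2 400 mm², y = 75 mm, Ī = 4 500 000 mm⁴.
Top flange (beyond web): 34 × 10, A = 340 mm², y = 145 mm, Ī = 2833.3 mm⁴.
Bottom flange (beyond web): 34 × 10, A = 340 mm², y = 5 mm, Ī = 2833.3 mm⁴.
By symmetry the centroid is at mid-height, ȳ = 75 mm.
Transfer each piece to the centroidal x-axis using Ī + A·d² with d = y − 75:
  web: d = 0 mm → contributes +4 500 000 mm⁴
  top flange (beyond web): d = 70 mm → contributes +1 668 833 mm⁴
  bottom flange (beyond web): d = -70 mm → contributes +1 668 833 mm⁴
Total I = 7 837 667 mm⁴.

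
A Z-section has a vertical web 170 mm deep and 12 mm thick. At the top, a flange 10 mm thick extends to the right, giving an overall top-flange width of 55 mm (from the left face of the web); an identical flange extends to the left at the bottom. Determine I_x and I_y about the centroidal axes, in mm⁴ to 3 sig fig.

I_x ≈ 1.04 × 10⁷ mm⁴, I_y ≈ 8.07 × 10⁵ mm⁴

Treat the section as a set of non-overlapping primitives; coordinates are from the bounding-box lower-left.
Web: 12 × 170, A = 2 040 mm², y = 85 mm, Ī = 4 913 000 mm⁴.
Top flange (beyond web): 43 × 10, A = 430 mm², y = 165 mm, Ī = 3583.3 mm⁴.
Bottom flange (beyond web): 43 × 10, A = 430 mm², y = 5 mm, Ī = 3583.3 mm⁴.
Centroid: ȳ = ΣA·y / ΣA = 85 mm.
Transfer each piece to the centroidal x-axis using Ī + A·d² with d = y − 85:
  web: d = 0 mm → contributes +4 913 000 mm⁴
  top flange (beyond web): d = 80 mm → contributes +2 755 583 mm⁴
  bottom flange (beyond web): d = -80 mm → contributes +2 755 583 mm⁴
Total I = 10 424 167 mm⁴.
For the y-axis: x̄ = 49 mm.
Repeating about the centroidal y-axis gives I_y = 807 367 mm⁴.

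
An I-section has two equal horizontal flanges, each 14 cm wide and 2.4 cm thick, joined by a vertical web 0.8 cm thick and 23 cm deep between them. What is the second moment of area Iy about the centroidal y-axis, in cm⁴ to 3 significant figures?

Treat the section as a set of non-overlapping primitives; coordinates are from the bounding-box lower-left.
Bottom flange: 14 × 2.4, A = 33.6 cm², x = 7 cm, Ī = 548.8 cm⁴.
Web: 0.8 × 23, A = 18.4 cm², x = 7 cm, Ī = 0.98133 cm⁴.
Top flange: 14 × 2.4, A = 33.6 cm², x = 7 cm, Ī = 548.8 cm⁴.
By symmetry the centroid is at mid-width, x̄ = 7 cm.
All pieces are centred on the centroidal y-axis, so I = ΣĪ = 1098.6 cm⁴.

Iy ≈ 1100 cm⁴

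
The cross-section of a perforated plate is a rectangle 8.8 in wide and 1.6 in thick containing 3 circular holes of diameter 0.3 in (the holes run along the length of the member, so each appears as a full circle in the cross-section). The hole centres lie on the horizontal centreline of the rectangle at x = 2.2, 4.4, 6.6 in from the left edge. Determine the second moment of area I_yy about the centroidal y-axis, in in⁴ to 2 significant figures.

I_yy ≈ 90 in⁴

Decompose the section into non-overlapping parts with the origin at the bottom-left of its bounding rectangle.
Plate: 8.8 × 1.6, A = 14.08 in², x = 4.4 in, Ī = 90.86 in⁴.
Hole 1 (subtracted): ⌀0.3, A = 0.07069 in², x = 2.2 in, Ī = 0.0003976 in⁴.
Hole 2 (subtracted): ⌀0.3, A = 0.07069 in², x = 4.4 in, Ī = 0.0003976 in⁴.
Hole 3 (subtracted): ⌀0.3, A = 0.07069 in², x = 6.6 in, Ī = 0.0003976 in⁴.
By symmetry the centroid is at mid-width, x̄ = 4.4 in.
Transfer each piece to the centroidal y-axis using Ī + A·d² with d = x − 4.4:
  plate: d = 0 in → contributes +90.86 in⁴
  hole 1: d = -2.2 in → contributes −0.3425 in⁴
  hole 2: d = 0 in → contributes −0.0003976 in⁴
  hole 3: d = 2.2 in → contributes −0.3425 in⁴
Total I = 90.18 in⁴.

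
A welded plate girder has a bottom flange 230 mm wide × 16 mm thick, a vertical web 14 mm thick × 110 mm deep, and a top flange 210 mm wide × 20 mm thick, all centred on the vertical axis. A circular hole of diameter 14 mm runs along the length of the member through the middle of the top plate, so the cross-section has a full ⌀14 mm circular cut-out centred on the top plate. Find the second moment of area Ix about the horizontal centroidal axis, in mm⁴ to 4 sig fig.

Ix ≈ 3.337 × 10⁷ mm⁴

Treat the section as a set of non-overlapping primitives; coordinates are from the bounding-box lower-left.
Bottom plate: 230 × 16, A = 3 680 mm², y = 8 mm, Ī = 78506.7 mm⁴.
Web plate: 14 × 110, A = 1 540 mm², y = 71 mm, Ī = 1 552 833 mm⁴.
Top plate: 210 × 20, A = 4 200 mm², y = 136 mm, Ī = 140 000 mm⁴.
Hole (subtracted): ⌀14, A = 153.938 mm², y = 136 mm, Ī = 1885.74 mm⁴.
Centroid: ȳ = ΣA·y / ΣA = 74.3622 mm.
Transfer each piece to the horizontal centroidal axis using Ī + A·d² with d = y − 74.3622:
  bottom plate: d = -66.3622 mm → contributes +16 284 995 mm⁴
  web plate: d = -3.36216 mm → contributes +1 570 242 mm⁴
  top plate: d = 61.6378 mm → contributes +16 096 735 mm⁴
  hole: d = 61.6378 mm → contributes −586 731 mm⁴
Total I = 33 365 241 mm⁴.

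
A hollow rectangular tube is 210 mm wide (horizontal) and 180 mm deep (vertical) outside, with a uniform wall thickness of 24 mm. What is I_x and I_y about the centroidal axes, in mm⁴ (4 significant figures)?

I_x ≈ 7.101 × 10⁷ mm⁴, I_y ≈ 9.215 × 10⁷ mm⁴

Break the section into simple shapes (no overlaps), measuring from the bottom-left corner of the bounding box.
Outer rectangle: 210 × 180, A = 37 800 mm², y = 90 mm, Ī = 102 060 000 mm⁴.
Inner void (subtracted): 162 × 132, A = 21 384 mm², y = 90 mm, Ī = 31 049 568 mm⁴.
By symmetry the centroid is at mid-height, ȳ = 90 mm.
All pieces are centred on the centroidal x-axis, so I = ΣĪ (holes subtracted) = 71 010 432 mm⁴.
Repeating about the centroidal y-axis gives I_y = 92 148 192 mm⁴.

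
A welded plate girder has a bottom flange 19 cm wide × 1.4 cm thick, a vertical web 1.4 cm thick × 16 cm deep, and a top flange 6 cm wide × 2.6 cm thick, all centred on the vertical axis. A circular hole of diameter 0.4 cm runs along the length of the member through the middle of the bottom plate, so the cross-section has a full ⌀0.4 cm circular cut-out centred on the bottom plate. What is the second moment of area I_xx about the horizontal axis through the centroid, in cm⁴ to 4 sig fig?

I_xx ≈ 3731 cm⁴

Break the section into simple shapes (no overlaps), measuring from the bottom-left corner of the bounding box.
Bottom plate: 19 × 1.4, A = 26.6 cm², y = 0.7 cm, Ī = 4.34467 cm⁴.
Web plate: 1.4 × 16, A = 22.4 cm², y = 9.4 cm, Ī = 477.867 cm⁴.
Top plate: 6 × 2.6, A = 15.6 cm², y = 18.7 cm, Ī = 8.788 cm⁴.
Hole (subtracted): ⌀0.4, A = 0.125664 cm², y = 0.7 cm, Ī = 0.00125664 cm⁴.
Centroid: ȳ = ΣA·y / ΣA = 8.07782 cm.
Transfer each piece to the horizontal axis through the centroid using Ī + A·d² with d = y − 8.07782:
  bottom plate: d = -7.37782 cm → contributes +1452.24 cm⁴
  web plate: d = 1.32218 cm → contributes +517.025 cm⁴
  top plate: d = 10.6222 cm → contributes +1768.95 cm⁴
  hole: d = -7.37782 cm → contributes −6.84141 cm⁴
Total I = 3731.37 cm⁴.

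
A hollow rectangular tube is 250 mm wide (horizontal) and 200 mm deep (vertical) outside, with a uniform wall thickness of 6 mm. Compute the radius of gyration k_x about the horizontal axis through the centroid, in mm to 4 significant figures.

Treat the section as a set of non-overlapping primitives; coordinates are from the bounding-box lower-left.
Outer rectangle: 250 × 200, A = 50 000 mm², y = 100 mm, Ī = 166 666 667 mm⁴.
Inner void (subtracted): 238 × 188, A = 44 744 mm², y = 100 mm, Ī = 131 785 995 mm⁴.
By symmetry the centroid is at mid-height, ȳ = 100 mm.
All pieces are centred on the horizontal axis through the centroid, so I = ΣĪ (holes subtracted) = 34 880 672 mm⁴.
Radius of gyration: k = √(I/A) = √(34 880 672 / 5 256) = 81.4638 mm.

k_x ≈ 81.46 mm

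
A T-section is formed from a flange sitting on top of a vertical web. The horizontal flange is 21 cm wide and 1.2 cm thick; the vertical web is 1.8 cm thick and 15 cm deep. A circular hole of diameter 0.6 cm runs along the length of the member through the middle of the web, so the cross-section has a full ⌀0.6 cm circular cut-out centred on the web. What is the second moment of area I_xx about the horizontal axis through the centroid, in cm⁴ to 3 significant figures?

Split into non-overlapping primitives; take the origin at the lower-left of the bounding box.
Flange: 21 × 1.2, A = 25.2 cm², y = 15.6 cm, Ī = 3.024 cm⁴.
Web: 1.8 × 15, A = 27 cm², y = 7.5 cm, Ī = 506.25 cm⁴.
Hole (subtracted): ⌀0.6, A = 0.28274 cm², y = 7.5 cm, Ī = 0.0063617 cm⁴.
Centroid: ȳ = ΣA·y / ΣA = 11.432 cm.
Transfer each piece to the horizontal axis through the centroid using Ī + A·d² with d = y − 11.432:
  flange: d = 4.1684 cm → contributes +440.88 cm⁴
  web: d = -3.9316 cm → contributes +923.61 cm⁴
  hole: d = -3.9316 cm → contributes −4.377 cm⁴
Total I = 1360.1 cm⁴.

I_xx ≈ 1360 cm⁴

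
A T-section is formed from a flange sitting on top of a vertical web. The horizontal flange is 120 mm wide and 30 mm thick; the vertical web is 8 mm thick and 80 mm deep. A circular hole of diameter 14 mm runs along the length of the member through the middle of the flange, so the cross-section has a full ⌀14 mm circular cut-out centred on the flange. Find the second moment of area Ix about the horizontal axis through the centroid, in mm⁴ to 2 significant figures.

Split into non-overlapping primitives; take the origin at the lower-left of the bounding box.
Flange: 120 × 30, A = 3 600 mm², y = 95 mm, Ī = 270 000 mm⁴.
Web: 8 × 80, A = 640 mm², y = 40 mm, Ī = 341 333 mm⁴.
Hole (subtracted): ⌀14, A = 153.9 mm², y = 95 mm, Ī = 1 886 mm⁴.
Centroid: ȳ = ΣA·y / ΣA = 86.39 mm.
Transfer each piece to the horizontal axis through the centroid using Ī + A·d² with d = y − 86.39:
  flange: d = 8.615 mm → contributes +537 164 mm⁴
  web: d = -46.39 mm → contributes +1 718 358 mm⁴
  hole: d = 8.615 mm → contributes −13 310 mm⁴
Total I = 2 242 212 mm⁴.

Ix ≈ 2.2 × 10⁶ mm⁴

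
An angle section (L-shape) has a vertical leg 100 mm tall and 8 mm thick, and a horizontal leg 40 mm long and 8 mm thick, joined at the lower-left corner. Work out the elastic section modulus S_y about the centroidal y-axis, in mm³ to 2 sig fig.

S_y ≈ 3300 mm³

Break the section into simple shapes (no overlaps), measuring from the bottom-left corner of the bounding box.
Vertical leg: 8 × 100, A = 800 mm², x = 4 mm, Ī = 4 267 mm⁴.
Horizontal leg (remainder): 32 × 8, A = 256 mm², x = 24 mm, Ī = 21 845 mm⁴.
Centroid: x̄ = ΣA·x / ΣA = 8.848 mm.
Transfer each piece to the centroidal y-axis using Ī + A·d² with d = x − 8.848:
  vertical leg: d = -4.848 mm → contributes +23 073 mm⁴
  horizontal leg (remainder): d = 15.15 mm → contributes +80 615 mm⁴
Total I = 103 688 mm⁴.
Extreme fibre distance c = 31.15 mm; S = I/c = 3 328 mm³.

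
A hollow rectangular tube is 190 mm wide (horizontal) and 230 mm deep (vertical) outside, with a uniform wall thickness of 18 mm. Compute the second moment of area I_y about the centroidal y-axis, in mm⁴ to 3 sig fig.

Break the section into simple shapes (no overlaps), measuring from the bottom-left corner of the bounding box.
Outer rectangle: 190 × 230, A = 43 700 mm², x = 95 mm, Ī = 131 464 167 mm⁴.
Inner void (subtracted): 154 × 194, A = 29 876 mm², x = 95 mm, Ī = 59 044 935 mm⁴.
By symmetry the centroid is at mid-width, x̄ = 95 mm.
All pieces are centred on the centroidal y-axis, so I = ΣĪ (holes subtracted) = 72 419 232 mm⁴.

I_y ≈ 7.24 × 10⁷ mm⁴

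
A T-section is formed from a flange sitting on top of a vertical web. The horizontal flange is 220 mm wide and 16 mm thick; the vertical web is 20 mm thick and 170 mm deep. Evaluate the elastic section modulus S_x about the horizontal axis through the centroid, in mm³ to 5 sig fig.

Decompose the section into non-overlapping parts with the origin at the bottom-left of its bounding rectangle.
Flange: 220 × 16, A = 3 520 mm², y = 178 mm, Ī = 75093.33 mm⁴.
Web: 20 × 170, A = 3 400 mm², y = 85 mm, Ī = 8 188 333 mm⁴.
Centroid: ȳ = ΣA·y / ΣA = 132.3064 mm.
Transfer each piece to the horizontal axis through the centroid using Ī + A·d² with d = y − 132.3064:
  flange: d = 45.69364 mm → contributes +7 424 533 mm⁴
  web: d = -47.30636 mm → contributes +15 797 165 mm⁴
Total I = 23 221 697 mm⁴.
Extreme fibre distance c = 132.3064 mm; S = I/c = 175514.6 mm³.

S_x ≈ 1.7551 × 10⁵ mm³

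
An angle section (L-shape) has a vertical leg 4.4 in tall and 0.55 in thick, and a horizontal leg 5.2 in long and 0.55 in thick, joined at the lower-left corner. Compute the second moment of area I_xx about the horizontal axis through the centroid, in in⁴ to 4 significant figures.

I_xx ≈ 8.576 in⁴

Treat the section as a set of non-overlapping primitives; coordinates are from the bounding-box lower-left.
Vertical leg: 0.55 × 4.4, A = 2.42 in², y = 2.2 in, Ī = 3.90427 in⁴.
Horizontal leg (remainder): 4.65 × 0.55, A = 2.5575 in², y = 0.275 in, Ī = 0.0644703 in⁴.
Centroid: ȳ = ΣA·y / ΣA = 1.21091 in.
Transfer each piece to the horizontal axis through the centroid using Ī + A·d² with d = y − 1.21091:
  vertical leg: d = 0.989088 in → contributes +6.27174 in⁴
  horizontal leg (remainder): d = -0.935912 in → contributes +2.30466 in⁴
Total I = 8.57641 in⁴.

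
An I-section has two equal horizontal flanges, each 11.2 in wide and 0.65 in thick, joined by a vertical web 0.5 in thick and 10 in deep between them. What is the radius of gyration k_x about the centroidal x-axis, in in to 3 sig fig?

k_x ≈ 4.82 in

Decompose the section into non-overlapping parts with the origin at the bottom-left of its bounding rectangle.
Bottom flange: 11.2 × 0.65, A = 7.28 in², y = 0.325 in, Ī = 0.25632 in⁴.
Web: 0.5 × 10, A = 5 in², y = 5.65 in, Ī = 41.667 in⁴.
Top flange: 11.2 × 0.65, A = 7.28 in², y = 10.975 in, Ī = 0.25632 in⁴.
By symmetry the centroid is at mid-height, ȳ = 5.65 in.
Transfer each piece to the centroidal x-axis using Ī + A·d² with d = y − 5.65:
  bottom flange: d = -5.325 in → contributes +206.69 in⁴
  web: d = 0 in → contributes +41.667 in⁴
  top flange: d = 5.325 in → contributes +206.69 in⁴
Total I = 455.04 in⁴.
Radius of gyration: k = √(I/A) = √(455.04 / 19.56) = 4.8232 in.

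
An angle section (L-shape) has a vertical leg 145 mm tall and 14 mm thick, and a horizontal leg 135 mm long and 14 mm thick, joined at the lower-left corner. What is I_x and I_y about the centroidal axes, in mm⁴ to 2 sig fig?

I_x ≈ 7.5 × 10⁶ mm⁴, I_y ≈ 6.3 × 10⁶ mm⁴

Decompose the section into non-overlapping parts with the origin at the bottom-left of its bounding rectangle.
Vertical leg: 14 × 145, A = 2 030 mm², y = 72.5 mm, Ī = 3 556 729 mm⁴.
Horizontal leg (remainder): 121 × 14, A = 1 694 mm², y = 7 mm, Ī = 27 669 mm⁴.
Centroid: ȳ = ΣA·y / ΣA = 42.7 mm.
Transfer each piece to the centroidal x-axis using Ī + A·d² with d = y − 42.7:
  vertical leg: d = 29.8 mm → contributes +5 358 859 mm⁴
  horizontal leg (remainder): d = -35.7 mm → contributes +2 187 246 mm⁴
Total I = 7 546 105 mm⁴.
For the y-axis: x̄ = 37.7 mm.
Repeating about the centroidal y-axis gives I_y = 6 307 315 mm⁴.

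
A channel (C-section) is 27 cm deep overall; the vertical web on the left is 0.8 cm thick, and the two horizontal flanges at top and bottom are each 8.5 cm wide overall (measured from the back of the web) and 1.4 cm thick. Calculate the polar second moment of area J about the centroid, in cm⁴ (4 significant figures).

Split into non-overlapping primitives; take the origin at the lower-left of the bounding box.
Web: 0.8 × 27, A = 21.6 cm², y = 13.5 cm, Ī = 1312.2 cm⁴.
Top flange (beyond web): 7.7 × 1.4, A = 10.78 cm², y = 26.3 cm, Ī = 1.76073 cm⁴.
Bottom flange (beyond web): 7.7 × 1.4, A = 10.78 cm², y = 0.7 cm, Ī = 1.76073 cm⁴.
By symmetry the centroid is at mid-height, ȳ = 13.5 cm.
Transfer each piece to the centroidal x-axis using Ī + A·d² with d = y − 13.5:
  web: d = 0 cm → contributes +1312.2 cm⁴
  top flange (beyond web): d = 12.8 cm → contributes +1767.96 cm⁴
  bottom flange (beyond web): d = -12.8 cm → contributes +1767.96 cm⁴
Total I = 4848.11 cm⁴.
For the y-axis: x̄ = 2.52303 cm.
Repeating about the centroidal y-axis gives I_y = 302.571 cm⁴.
Polar second moment: J = I_x + I_y = 5150.68 cm⁴.

J ≈ 5151 cm⁴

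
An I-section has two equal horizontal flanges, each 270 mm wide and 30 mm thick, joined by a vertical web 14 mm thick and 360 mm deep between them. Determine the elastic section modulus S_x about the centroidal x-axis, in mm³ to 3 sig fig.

S_x ≈ 3.20 × 10⁶ mm³

Treat the section as a set of non-overlapping primitives; coordinates are from the bounding-box lower-left.
Bottom flange: 270 × 30, A = 8 100 mm², y = 15 mm, Ī = 607 500 mm⁴.
Web: 14 × 360, A = 5 040 mm², y = 210 mm, Ī = 54 432 000 mm⁴.
Top flange: 270 × 30, A = 8 100 mm², y = 405 mm, Ī = 607 500 mm⁴.
By symmetry the centroid is at mid-height, ȳ = 210 mm.
Transfer each piece to the centroidal x-axis using Ī + A·d² with d = y − 210:
  bottom flange: d = -195 mm → contributes +308 610 000 mm⁴
  web: d = 0 mm → contributes +54 432 000 mm⁴
  top flange: d = 195 mm → contributes +308 610 000 mm⁴
Total I = 671 652 000 mm⁴.
Extreme fibre distance c = 210 mm; S = I/c = 3 198 343 mm³.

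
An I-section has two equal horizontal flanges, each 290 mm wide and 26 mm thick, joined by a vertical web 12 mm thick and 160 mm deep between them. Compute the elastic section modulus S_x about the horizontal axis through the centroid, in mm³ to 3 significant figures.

Decompose the section into non-overlapping parts with the origin at the bottom-left of its bounding rectangle.
Bottom flange: 290 × 26, A = 7 540 mm², y = 13 mm, Ī = 424 753 mm⁴.
Web: 12 × 160, A = 1 920 mm², y = 106 mm, Ī = 4 096 000 mm⁴.
Top flange: 290 × 26, A = 7 540 mm², y = 199 mm, Ī = 424 753 mm⁴.
By symmetry the centroid is at mid-height, ȳ = 106 mm.
Transfer each piece to the horizontal axis through the centroid using Ī + A·d² with d = y − 106:
  bottom flange: d = -93 mm → contributes +65 638 213 mm⁴
  web: d = 0 mm → contributes +4 096 000 mm⁴
  top flange: d = 93 mm → contributes +65 638 213 mm⁴
Total I = 135 372 427 mm⁴.
Extreme fibre distance c = 106 mm; S = I/c = 1 277 098 mm³.

S_x ≈ 1.28 × 10⁶ mm³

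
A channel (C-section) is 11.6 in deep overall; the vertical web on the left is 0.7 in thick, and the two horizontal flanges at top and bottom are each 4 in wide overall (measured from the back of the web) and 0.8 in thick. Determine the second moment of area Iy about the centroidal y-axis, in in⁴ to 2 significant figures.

Iy ≈ 18 in⁴

Break the section into simple shapes (no overlaps), measuring from the bottom-left corner of the bounding box.
Web: 0.7 × 11.6, A = 8.12 in², x = 0.35 in, Ī = 0.3316 in⁴.
Top flange (beyond web): 3.3 × 0.8, A = 2.64 in², x = 2.35 in, Ī = 2.396 in⁴.
Bottom flange (beyond web): 3.3 × 0.8, A = 2.64 in², x = 2.35 in, Ī = 2.396 in⁴.
Centroid: x̄ = ΣA·x / ΣA = 1.138 in.
Transfer each piece to the centroidal y-axis using Ī + A·d² with d = x − 1.138:
  web: d = -0.7881 in → contributes +5.374 in⁴
  top flange (beyond web): d = 1.212 in → contributes +6.273 in⁴
  bottom flange (beyond web): d = 1.212 in → contributes +6.273 in⁴
Total I = 17.92 in⁴.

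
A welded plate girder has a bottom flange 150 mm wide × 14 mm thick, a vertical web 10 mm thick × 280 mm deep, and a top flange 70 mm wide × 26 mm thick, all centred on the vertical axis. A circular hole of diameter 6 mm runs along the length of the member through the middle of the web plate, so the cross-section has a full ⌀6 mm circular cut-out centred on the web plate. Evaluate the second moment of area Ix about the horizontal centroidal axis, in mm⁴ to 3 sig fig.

Treat the section as a set of non-overlapping primitives; coordinates are from the bounding-box lower-left.
Bottom plate: 150 × 14, A = 2 100 mm², y = 7 mm, Ī = 34 300 mm⁴.
Web plate: 10 × 280, A = 2 800 mm², y = 154 mm, Ī = 18 293 333 mm⁴.
Top plate: 70 × 26, A = 1 820 mm², y = 307 mm, Ī = 102 527 mm⁴.
Hole (subtracted): ⌀6, A = 28.274 mm², y = 154 mm, Ī = 63.617 mm⁴.
Centroid: ȳ = ΣA·y / ΣA = 149.48 mm.
Transfer each piece to the horizontal centroidal axis using Ī + A·d² with d = y − 149.48:
  bottom plate: d = -142.48 mm → contributes +42 666 046 mm⁴
  web plate: d = 4.519 mm → contributes +18 350 513 mm⁴
  top plate: d = 157.52 mm → contributes +45 260 803 mm⁴
  hole: d = 4.519 mm → contributes −641.02 mm⁴
Total I = 106 276 721 mm⁴.

Ix ≈ 1.06 × 10⁸ mm⁴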